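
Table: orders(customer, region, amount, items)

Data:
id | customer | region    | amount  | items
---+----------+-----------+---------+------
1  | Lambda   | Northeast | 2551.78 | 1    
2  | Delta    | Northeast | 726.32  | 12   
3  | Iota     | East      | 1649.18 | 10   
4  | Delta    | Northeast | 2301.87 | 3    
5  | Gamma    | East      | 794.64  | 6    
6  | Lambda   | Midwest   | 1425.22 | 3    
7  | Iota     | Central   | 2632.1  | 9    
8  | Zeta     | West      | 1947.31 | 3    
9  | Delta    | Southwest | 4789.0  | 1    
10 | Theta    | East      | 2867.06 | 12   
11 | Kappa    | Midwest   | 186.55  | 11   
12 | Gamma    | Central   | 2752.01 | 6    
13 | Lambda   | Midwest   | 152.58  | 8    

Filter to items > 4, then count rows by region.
SELECT region, COUNT(*)
FROM orders
WHERE items > 4
GROUP BY region

Note: WHERE filters rows before grouping.

Result:
  Central: 2
  East: 3
  Midwest: 2
  Northeast: 1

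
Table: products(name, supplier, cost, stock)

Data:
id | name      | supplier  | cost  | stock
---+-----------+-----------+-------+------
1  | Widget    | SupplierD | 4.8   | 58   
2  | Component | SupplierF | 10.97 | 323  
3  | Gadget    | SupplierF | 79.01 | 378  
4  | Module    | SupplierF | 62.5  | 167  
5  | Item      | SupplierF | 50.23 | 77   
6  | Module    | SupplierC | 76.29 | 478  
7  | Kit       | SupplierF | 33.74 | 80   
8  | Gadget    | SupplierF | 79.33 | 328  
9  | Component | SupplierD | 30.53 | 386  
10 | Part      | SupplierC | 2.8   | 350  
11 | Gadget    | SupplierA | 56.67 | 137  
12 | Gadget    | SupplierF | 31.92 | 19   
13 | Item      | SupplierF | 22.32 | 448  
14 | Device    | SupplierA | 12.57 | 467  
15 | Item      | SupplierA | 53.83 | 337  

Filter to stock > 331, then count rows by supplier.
SELECT supplier, COUNT(*)
FROM products
WHERE stock > 331
GROUP BY supplier

Note: WHERE filters rows before grouping.

Result:
  SupplierA: 2
  SupplierC: 2
  SupplierD: 1
  SupplierF: 2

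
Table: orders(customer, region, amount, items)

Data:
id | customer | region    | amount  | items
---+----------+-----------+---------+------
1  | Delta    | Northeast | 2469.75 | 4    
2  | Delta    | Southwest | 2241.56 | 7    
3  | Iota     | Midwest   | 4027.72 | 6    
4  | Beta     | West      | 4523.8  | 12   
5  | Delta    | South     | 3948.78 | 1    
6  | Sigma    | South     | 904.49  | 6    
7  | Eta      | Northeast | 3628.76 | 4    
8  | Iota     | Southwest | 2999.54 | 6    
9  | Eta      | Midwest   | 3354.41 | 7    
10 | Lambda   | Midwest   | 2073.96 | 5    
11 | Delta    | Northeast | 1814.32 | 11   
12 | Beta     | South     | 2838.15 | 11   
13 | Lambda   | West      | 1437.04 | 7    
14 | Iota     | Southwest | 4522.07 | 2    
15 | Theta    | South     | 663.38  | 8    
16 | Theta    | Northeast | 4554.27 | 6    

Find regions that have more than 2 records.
SELECT region, COUNT(*) as cnt
FROM orders
GROUP BY region
HAVING COUNT(*) > 2

Result:
  Midwest: 3
  Northeast: 4
  South: 4
  Southwest: 3

Note: HAVING filters groups after aggregation, WHERE filters rows before.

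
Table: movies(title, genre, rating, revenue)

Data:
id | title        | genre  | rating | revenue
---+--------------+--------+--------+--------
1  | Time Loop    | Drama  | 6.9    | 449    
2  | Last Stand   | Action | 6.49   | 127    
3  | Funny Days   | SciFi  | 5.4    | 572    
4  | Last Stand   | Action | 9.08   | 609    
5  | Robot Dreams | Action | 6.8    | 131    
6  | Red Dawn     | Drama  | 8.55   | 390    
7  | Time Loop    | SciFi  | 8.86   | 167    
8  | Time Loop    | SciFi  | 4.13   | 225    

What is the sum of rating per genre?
SELECT genre, SUM(rating) as result
FROM movies
GROUP BY genre

Result:
  Action: 22.37
  Drama: 15.45
  SciFi: 18.39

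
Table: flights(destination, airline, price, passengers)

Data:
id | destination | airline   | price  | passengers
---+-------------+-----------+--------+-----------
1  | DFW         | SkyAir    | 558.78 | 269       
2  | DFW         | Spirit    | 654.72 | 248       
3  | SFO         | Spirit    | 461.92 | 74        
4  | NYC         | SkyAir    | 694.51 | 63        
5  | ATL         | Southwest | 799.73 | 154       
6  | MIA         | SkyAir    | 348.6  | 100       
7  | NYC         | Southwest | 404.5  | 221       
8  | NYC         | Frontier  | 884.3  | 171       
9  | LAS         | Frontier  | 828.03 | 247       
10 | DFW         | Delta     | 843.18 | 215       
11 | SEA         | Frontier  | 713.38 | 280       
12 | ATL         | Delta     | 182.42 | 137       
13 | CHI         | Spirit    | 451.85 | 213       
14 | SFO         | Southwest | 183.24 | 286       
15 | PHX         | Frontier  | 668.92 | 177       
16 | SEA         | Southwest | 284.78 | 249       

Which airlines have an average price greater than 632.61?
SELECT airline, AVG(price)
FROM flights
GROUP BY airline
HAVING AVG(price) > 632.61

Result:
  Frontier: avg=773.66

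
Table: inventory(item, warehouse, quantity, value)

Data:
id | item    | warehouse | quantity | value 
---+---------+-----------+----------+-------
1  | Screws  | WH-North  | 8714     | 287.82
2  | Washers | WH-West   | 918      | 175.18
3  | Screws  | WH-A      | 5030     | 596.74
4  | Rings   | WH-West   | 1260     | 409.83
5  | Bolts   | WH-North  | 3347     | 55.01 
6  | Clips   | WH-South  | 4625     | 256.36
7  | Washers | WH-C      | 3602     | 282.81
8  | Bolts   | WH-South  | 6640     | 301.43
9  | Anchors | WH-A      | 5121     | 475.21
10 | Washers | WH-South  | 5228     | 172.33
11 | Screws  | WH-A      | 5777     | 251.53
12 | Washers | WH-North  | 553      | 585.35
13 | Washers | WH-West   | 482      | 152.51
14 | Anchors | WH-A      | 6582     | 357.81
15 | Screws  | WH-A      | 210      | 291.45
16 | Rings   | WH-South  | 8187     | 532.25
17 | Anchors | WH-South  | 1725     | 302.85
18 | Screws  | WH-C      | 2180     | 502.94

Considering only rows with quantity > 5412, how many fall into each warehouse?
SELECT warehouse, COUNT(*)
FROM inventory
WHERE quantity > 5412
GROUP BY warehouse

Note: WHERE filters rows before grouping.

Result:
  WH-A: 2
  WH-North: 1
  WH-South: 2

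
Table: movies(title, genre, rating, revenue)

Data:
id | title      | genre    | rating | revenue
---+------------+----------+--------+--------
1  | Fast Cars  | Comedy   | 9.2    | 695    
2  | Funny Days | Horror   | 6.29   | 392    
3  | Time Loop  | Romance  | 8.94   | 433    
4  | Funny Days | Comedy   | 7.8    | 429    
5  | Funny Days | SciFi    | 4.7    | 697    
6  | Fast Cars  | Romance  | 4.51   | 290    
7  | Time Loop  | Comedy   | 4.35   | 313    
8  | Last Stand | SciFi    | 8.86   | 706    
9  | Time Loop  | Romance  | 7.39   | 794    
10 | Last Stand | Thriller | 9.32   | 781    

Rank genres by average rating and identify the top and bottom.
SELECT genre, AVG(rating)
FROM movies
GROUP BY genre
ORDER BY AVG(rating)

All groups:
  Horror: 6.29
  SciFi: 6.78
  Romance: 6.95
  Comedy: 7.12
  Thriller: 9.32

Highest: Thriller (9.32)
Lowest: Horror (6.29)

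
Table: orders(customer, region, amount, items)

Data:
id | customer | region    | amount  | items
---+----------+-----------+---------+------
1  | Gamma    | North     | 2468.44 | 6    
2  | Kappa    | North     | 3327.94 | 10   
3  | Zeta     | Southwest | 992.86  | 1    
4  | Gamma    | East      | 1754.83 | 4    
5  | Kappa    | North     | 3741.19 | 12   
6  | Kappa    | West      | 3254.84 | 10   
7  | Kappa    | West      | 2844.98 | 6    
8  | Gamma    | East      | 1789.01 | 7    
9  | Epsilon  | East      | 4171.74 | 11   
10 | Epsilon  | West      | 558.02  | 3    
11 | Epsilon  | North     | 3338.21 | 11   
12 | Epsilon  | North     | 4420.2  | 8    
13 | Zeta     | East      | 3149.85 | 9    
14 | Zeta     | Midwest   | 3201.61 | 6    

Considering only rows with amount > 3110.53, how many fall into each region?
SELECT region, COUNT(*)
FROM orders
WHERE amount > 3110.53
GROUP BY region

Note: WHERE filters rows before grouping.

Result:
  East: 2
  Midwest: 1
  North: 4
  West: 1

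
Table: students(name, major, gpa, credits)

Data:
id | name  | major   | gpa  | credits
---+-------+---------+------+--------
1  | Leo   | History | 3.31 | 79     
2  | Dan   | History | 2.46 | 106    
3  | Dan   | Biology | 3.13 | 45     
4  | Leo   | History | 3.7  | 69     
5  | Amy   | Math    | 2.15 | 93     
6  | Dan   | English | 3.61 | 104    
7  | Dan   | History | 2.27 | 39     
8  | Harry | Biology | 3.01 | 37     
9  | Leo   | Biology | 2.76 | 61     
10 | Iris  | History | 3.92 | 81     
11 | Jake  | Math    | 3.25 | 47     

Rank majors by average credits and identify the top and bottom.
SELECT major, AVG(credits)
FROM students
GROUP BY major
ORDER BY AVG(credits)

All groups:
  Biology: 47.67
  Math: 70.00
  History: 74.80
  English: 104.00

Highest: English (104.00)
Lowest: Biology (47.67)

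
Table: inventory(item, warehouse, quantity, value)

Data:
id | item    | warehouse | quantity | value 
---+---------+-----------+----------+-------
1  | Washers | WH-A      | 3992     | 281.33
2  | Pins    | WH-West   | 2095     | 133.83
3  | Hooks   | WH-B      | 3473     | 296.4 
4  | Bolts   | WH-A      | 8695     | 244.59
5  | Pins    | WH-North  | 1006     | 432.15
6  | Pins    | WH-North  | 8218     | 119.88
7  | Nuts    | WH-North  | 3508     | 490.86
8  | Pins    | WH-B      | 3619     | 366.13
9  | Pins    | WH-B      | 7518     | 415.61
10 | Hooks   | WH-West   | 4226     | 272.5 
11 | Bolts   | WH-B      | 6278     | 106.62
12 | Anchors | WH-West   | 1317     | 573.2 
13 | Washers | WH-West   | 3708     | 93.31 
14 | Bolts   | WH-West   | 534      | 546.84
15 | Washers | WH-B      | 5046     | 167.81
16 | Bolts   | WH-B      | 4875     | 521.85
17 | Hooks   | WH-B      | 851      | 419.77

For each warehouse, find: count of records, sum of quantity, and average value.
SELECT warehouse,
       COUNT(*) as cnt,
       SUM(quantity) as total_quantity,
       AVG(value) as avg_value
FROM inventory
GROUP BY warehouse

Result:
  WH-A: 2 records, 12687 total quantity, 262.96 avg value
  WH-B: 7 records, 31660 total quantity, 327.74 avg value
  WH-North: 3 records, 12732 total quantity, 347.63 avg value
  WH-West: 5 records, 11880 total quantity, 323.94 avg value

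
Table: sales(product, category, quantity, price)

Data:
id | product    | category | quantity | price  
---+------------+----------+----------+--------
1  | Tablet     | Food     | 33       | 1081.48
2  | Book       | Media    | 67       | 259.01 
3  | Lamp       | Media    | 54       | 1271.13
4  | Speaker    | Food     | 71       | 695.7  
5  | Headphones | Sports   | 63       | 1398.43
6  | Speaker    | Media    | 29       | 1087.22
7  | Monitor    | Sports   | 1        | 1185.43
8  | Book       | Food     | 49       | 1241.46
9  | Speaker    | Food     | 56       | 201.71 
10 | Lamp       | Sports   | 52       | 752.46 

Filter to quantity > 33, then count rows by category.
SELECT category, COUNT(*)
FROM sales
WHERE quantity > 33
GROUP BY category

Note: WHERE filters rows before grouping.

Result:
  Food: 3
  Media: 2
  Sports: 2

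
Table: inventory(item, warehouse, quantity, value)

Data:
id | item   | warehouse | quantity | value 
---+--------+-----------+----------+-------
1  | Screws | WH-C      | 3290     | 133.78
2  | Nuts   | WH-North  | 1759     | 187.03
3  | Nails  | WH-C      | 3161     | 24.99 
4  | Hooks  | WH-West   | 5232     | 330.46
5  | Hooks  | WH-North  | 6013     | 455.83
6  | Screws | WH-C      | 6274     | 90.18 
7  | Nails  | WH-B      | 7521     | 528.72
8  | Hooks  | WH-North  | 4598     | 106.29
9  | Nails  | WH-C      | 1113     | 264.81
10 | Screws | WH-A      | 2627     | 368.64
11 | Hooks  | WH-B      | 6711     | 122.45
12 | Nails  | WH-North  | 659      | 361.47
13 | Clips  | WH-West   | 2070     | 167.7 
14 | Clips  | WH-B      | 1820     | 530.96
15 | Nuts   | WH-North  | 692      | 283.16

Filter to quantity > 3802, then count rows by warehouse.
SELECT warehouse, COUNT(*)
FROM inventory
WHERE quantity > 3802
GROUP BY warehouse

Note: WHERE filters rows before grouping.

Result:
  WH-B: 2
  WH-C: 1
  WH-North: 2
  WH-West: 1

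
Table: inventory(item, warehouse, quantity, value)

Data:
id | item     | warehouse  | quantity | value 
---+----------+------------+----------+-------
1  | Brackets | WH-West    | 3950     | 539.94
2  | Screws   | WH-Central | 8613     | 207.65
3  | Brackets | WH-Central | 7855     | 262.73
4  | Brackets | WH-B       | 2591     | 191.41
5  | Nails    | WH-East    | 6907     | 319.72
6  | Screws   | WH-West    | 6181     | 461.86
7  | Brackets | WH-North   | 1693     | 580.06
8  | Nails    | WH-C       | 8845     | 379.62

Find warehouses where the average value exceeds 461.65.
SELECT warehouse, AVG(value)
FROM inventory
GROUP BY warehouse
HAVING AVG(value) > 461.65

Result:
  WH-North: avg=580.06
  WH-West: avg=500.90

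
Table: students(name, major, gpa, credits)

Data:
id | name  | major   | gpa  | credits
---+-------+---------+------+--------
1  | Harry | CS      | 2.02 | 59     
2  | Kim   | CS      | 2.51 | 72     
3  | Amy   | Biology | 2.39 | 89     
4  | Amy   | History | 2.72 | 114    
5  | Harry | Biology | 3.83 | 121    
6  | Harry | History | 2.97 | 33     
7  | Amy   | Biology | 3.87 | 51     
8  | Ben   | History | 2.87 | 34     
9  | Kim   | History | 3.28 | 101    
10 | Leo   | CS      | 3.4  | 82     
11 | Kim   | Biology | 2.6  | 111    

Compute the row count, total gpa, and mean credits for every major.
SELECT major,
       COUNT(*) as cnt,
       SUM(gpa) as total_gpa,
       AVG(credits) as avg_credits
FROM students
GROUP BY major

Result:
  Biology: 4 records, 12.69 total gpa, 93.00 avg credits
  CS: 3 records, 7.93 total gpa, 71.00 avg credits
  History: 4 records, 11.84 total gpa, 70.50 avg credits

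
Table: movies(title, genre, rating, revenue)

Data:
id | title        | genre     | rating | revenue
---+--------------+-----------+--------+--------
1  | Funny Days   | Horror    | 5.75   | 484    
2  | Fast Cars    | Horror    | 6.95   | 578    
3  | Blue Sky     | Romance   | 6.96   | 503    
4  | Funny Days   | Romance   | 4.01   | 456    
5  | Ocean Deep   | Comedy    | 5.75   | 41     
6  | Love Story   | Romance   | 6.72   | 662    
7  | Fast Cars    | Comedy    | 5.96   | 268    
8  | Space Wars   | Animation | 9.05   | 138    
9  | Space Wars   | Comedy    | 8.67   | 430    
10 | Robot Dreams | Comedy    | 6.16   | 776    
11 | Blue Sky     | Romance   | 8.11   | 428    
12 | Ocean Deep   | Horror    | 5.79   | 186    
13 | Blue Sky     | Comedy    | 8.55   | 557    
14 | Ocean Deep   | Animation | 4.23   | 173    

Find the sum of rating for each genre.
SELECT genre, SUM(rating) as result
FROM movies
GROUP BY genre

Result:
  Animation: 13.28
  Comedy: 35.09
  Horror: 18.49
  Romance: 25.80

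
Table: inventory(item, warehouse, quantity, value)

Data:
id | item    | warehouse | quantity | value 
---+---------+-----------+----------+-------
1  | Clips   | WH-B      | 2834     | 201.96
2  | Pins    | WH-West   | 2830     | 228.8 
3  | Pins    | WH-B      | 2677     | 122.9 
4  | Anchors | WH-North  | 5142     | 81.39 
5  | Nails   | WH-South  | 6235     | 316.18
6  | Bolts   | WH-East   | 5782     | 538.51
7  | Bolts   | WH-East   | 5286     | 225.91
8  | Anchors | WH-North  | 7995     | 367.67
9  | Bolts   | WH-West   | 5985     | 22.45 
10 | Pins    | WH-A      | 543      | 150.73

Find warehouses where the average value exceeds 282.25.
SELECT warehouse, AVG(value)
FROM inventory
GROUP BY warehouse
HAVING AVG(value) > 282.25

Result:
  WH-East: avg=382.21
  WH-South: avg=316.18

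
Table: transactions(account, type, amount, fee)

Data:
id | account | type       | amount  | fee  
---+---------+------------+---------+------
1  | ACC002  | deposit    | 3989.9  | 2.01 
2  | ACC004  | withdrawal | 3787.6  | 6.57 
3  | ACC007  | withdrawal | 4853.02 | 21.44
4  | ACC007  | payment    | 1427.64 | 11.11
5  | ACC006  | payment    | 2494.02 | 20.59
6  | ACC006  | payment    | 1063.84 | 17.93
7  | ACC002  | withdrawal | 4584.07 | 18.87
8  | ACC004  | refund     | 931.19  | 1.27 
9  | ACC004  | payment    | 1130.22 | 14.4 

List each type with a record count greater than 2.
SELECT type, COUNT(*) as cnt
FROM transactions
GROUP BY type
HAVING COUNT(*) > 2

Result:
  payment: 4
  withdrawal: 3

Note: HAVING filters groups after aggregation, WHERE filters rows before.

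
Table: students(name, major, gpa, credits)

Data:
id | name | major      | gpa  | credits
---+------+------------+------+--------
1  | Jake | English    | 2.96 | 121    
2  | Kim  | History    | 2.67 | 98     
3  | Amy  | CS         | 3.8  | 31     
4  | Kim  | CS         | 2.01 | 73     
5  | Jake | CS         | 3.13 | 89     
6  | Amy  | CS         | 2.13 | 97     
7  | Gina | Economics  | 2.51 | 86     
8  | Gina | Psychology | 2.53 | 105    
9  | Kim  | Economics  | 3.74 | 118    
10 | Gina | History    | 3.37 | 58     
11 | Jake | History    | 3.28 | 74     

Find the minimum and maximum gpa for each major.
SELECT major, MIN(gpa), MAX(gpa)
FROM students
GROUP BY major

Result:
  CS: min=2.01, max=3.80
  Economics: min=2.51, max=3.74
  English: min=2.96, max=2.96
  History: min=2.67, max=3.37
  Psychology: min=2.53, max=2.53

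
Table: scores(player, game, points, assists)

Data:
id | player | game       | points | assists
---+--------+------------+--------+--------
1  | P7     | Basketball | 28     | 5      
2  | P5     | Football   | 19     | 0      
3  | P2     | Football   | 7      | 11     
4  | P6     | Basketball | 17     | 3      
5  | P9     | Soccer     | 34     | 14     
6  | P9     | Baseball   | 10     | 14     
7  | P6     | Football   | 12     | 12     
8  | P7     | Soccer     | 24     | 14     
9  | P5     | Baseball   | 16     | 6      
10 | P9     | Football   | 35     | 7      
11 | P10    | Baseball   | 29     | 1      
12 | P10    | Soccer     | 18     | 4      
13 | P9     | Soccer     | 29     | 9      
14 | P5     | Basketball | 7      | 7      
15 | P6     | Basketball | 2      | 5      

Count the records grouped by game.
SELECT game, COUNT(*) as count
FROM scores
GROUP BY game

Result:
  Baseball: 3
  Basketball: 4
  Football: 4
  Soccer: 4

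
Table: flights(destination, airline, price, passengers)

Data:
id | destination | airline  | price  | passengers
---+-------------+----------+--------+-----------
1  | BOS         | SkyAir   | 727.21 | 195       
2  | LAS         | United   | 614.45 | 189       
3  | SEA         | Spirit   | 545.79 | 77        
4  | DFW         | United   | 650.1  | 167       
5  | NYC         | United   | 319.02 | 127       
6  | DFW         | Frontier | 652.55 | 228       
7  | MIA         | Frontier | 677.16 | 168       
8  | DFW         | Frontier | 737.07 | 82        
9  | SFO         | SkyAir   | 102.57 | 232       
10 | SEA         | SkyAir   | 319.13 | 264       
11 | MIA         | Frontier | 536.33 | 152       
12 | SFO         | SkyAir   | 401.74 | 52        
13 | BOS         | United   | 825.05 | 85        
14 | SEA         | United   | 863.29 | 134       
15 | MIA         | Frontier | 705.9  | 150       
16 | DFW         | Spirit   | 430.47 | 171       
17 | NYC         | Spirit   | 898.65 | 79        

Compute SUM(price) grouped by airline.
SELECT airline, SUM(price) as result
FROM flights
GROUP BY airline

Result:
  Frontier: 3309.01
  SkyAir: 1550.65
  Spirit: 1874.91
  United: 3271.91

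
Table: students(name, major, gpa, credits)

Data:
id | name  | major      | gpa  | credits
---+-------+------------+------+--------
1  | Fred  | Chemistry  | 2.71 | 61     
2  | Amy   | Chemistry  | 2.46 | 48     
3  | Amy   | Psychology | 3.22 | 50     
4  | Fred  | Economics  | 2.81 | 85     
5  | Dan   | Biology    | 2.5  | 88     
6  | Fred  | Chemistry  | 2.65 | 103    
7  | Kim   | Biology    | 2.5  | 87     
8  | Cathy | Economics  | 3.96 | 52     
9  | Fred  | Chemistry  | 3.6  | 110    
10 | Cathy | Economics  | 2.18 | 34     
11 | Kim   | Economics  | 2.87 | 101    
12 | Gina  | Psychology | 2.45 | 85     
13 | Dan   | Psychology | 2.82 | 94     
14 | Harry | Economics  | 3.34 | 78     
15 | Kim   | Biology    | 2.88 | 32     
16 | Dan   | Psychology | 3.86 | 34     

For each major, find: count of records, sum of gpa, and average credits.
SELECT major,
       COUNT(*) as cnt,
       SUM(gpa) as total_gpa,
       AVG(credits) as avg_credits
FROM students
GROUP BY major

Result:
  Biology: 3 records, 7.88 total gpa, 69.00 avg credits
  Chemistry: 4 records, 11.42 total gpa, 80.50 avg credits
  Economics: 5 records, 15.16 total gpa, 70.00 avg credits
  Psychology: 4 records, 12.35 total gpa, 65.75 avg credits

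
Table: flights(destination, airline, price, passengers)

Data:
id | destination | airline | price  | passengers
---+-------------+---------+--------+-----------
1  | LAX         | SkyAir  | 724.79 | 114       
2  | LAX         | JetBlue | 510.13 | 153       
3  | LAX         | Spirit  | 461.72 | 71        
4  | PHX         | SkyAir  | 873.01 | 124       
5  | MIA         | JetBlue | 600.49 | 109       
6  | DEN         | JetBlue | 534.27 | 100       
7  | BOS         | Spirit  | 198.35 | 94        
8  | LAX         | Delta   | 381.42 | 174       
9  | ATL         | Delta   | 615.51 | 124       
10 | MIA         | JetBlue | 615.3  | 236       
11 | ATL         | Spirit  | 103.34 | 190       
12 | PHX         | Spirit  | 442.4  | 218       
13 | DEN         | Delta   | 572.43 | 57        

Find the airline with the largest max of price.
SELECT airline, MAX(price) as val
FROM flights
GROUP BY airline
ORDER BY val DESC
LIMIT 1

Result: SkyAir with max(price) = 873.01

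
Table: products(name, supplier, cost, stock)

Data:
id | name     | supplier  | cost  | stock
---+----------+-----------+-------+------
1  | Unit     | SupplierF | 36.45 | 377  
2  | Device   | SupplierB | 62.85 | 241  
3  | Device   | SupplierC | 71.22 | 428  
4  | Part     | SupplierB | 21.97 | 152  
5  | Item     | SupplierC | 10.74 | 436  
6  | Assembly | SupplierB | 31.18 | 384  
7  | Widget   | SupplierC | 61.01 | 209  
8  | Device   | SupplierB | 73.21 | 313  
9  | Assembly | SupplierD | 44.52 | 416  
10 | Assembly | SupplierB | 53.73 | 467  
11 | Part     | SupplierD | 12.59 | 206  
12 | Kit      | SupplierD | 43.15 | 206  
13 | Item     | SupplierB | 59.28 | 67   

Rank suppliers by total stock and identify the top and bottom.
SELECT supplier, SUM(stock)
FROM products
GROUP BY supplier
ORDER BY SUM(stock)

All groups:
  SupplierF: 377
  SupplierD: 828
  SupplierC: 1073
  SupplierB: 1624

Highest: SupplierB (1624)
Lowest: SupplierF (377)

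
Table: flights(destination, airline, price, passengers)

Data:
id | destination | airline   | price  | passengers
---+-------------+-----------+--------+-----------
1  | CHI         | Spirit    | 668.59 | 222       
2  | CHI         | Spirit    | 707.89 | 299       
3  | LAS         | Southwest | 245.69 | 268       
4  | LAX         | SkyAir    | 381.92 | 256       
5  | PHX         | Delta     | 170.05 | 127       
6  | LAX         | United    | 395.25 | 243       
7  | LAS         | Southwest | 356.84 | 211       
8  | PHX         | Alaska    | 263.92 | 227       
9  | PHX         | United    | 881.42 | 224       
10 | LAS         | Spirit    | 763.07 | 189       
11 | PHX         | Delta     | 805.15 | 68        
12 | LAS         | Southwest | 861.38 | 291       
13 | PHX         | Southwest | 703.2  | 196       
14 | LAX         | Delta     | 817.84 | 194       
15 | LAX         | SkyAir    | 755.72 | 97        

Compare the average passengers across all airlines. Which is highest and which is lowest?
SELECT airline, AVG(passengers)
FROM flights
GROUP BY airline
ORDER BY AVG(passengers)

All groups:
  Delta: 129.67
  SkyAir: 176.50
  Alaska: 227.00
  United: 233.50
  Spirit: 236.67
  Southwest: 241.50

Highest: Southwest (241.50)
Lowest: Delta (129.67)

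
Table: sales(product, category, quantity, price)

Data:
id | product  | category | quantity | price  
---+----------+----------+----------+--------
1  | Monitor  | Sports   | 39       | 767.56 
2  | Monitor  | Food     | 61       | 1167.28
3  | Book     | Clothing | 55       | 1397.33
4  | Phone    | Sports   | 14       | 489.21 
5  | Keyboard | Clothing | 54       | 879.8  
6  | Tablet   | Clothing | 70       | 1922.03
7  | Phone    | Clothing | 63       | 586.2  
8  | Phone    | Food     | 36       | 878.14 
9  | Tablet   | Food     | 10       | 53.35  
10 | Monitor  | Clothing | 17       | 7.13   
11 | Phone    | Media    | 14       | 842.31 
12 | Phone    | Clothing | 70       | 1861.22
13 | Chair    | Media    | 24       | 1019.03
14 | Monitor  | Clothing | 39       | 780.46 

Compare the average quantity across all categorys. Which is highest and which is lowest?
SELECT category, AVG(quantity)
FROM sales
GROUP BY category
ORDER BY AVG(quantity)

All groups:
  Media: 19.00
  Sports: 26.50
  Food: 35.67
  Clothing: 52.57

Highest: Clothing (52.57)
Lowest: Media (19.00)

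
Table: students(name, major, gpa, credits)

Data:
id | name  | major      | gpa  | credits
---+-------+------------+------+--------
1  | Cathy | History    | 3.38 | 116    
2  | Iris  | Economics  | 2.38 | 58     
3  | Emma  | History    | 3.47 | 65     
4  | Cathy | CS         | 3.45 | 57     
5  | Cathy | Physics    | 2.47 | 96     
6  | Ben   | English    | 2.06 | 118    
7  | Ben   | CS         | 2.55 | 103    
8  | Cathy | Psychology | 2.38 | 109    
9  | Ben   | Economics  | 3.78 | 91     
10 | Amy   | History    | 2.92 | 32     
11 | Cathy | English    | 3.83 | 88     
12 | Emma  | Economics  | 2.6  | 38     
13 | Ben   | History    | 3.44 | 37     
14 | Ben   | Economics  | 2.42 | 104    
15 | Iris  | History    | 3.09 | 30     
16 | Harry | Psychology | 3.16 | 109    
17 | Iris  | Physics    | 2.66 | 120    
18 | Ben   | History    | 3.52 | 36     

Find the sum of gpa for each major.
SELECT major, SUM(gpa) as result
FROM students
GROUP BY major

Result:
  CS: 6.00
  Economics: 11.18
  English: 5.89
  History: 19.82
  Physics: 5.13
  Psychology: 5.54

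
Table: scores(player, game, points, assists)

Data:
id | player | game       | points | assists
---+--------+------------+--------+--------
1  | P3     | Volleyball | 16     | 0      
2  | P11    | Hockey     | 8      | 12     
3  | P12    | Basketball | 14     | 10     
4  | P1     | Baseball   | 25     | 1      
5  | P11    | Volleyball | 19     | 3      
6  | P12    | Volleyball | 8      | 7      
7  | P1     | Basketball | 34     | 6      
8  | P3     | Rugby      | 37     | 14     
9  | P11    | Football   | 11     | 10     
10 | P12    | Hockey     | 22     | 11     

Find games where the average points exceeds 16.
SELECT game, AVG(points)
FROM scores
GROUP BY game
HAVING AVG(points) > 16

Result:
  Baseball: avg=25.00
  Basketball: avg=24.00
  Rugby: avg=37.00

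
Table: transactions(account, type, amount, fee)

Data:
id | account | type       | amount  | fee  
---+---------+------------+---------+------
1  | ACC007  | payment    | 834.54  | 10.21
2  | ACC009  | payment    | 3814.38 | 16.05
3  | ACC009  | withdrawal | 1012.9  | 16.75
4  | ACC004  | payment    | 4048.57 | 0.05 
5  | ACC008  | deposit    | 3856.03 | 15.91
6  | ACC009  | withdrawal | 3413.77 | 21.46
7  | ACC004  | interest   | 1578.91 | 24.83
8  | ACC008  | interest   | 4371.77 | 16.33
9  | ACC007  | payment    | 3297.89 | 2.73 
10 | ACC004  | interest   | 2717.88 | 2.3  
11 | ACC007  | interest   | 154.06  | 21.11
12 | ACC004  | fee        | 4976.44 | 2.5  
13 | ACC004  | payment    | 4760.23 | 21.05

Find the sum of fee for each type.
SELECT type, SUM(fee) as result
FROM transactions
GROUP BY type

Result:
  deposit: 15.91
  fee: 2.50
  interest: 64.57
  payment: 50.09
  withdrawal: 38.21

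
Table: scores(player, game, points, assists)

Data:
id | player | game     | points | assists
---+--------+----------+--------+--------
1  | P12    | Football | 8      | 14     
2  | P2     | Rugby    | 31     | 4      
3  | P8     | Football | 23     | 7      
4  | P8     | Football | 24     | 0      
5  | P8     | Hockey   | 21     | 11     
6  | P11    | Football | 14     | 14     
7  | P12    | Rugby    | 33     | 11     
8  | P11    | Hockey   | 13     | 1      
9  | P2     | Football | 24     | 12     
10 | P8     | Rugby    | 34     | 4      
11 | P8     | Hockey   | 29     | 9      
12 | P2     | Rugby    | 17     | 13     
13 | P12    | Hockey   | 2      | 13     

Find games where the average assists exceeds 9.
SELECT game, AVG(assists)
FROM scores
GROUP BY game
HAVING AVG(assists) > 9

Result:
  Football: avg=9.40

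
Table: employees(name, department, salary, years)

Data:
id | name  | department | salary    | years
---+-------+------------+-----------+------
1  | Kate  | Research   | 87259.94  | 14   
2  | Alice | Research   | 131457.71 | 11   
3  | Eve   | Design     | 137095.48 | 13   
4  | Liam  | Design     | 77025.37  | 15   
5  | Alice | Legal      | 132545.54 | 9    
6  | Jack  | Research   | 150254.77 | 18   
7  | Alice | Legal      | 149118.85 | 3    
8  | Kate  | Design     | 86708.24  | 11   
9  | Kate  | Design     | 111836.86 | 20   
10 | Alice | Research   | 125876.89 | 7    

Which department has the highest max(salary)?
SELECT department, MAX(salary) as val
FROM employees
GROUP BY department
ORDER BY val DESC
LIMIT 1

Result: Research with max(salary) = 150254.77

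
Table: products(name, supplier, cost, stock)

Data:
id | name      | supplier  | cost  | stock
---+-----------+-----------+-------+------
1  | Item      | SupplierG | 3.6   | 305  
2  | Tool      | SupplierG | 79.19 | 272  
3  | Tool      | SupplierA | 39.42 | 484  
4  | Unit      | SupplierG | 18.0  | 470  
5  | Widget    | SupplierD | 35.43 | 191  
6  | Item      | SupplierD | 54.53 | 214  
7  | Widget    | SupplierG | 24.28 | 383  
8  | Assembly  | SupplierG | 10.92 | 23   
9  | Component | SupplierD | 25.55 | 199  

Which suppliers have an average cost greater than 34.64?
SELECT supplier, AVG(cost)
FROM products
GROUP BY supplier
HAVING AVG(cost) > 34.64

Result:
  SupplierA: avg=39.42
  SupplierD: avg=38.50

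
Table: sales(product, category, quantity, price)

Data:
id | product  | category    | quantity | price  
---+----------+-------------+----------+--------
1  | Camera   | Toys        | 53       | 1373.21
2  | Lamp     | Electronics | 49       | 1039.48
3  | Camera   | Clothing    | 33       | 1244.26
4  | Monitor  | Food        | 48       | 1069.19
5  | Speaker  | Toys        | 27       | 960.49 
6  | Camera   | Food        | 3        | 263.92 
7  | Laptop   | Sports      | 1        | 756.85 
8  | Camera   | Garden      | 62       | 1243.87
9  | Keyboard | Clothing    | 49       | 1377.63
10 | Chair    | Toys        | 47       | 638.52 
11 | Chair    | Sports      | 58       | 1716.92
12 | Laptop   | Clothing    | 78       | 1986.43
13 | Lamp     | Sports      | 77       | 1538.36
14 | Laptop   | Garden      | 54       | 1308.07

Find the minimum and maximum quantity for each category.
SELECT category, MIN(quantity), MAX(quantity)
FROM sales
GROUP BY category

Result:
  Clothing: min=33, max=78
  Electronics: min=49, max=49
  Food: min=3, max=48
  Garden: min=54, max=62
  Sports: min=1, max=77
  Toys: min=27, max=53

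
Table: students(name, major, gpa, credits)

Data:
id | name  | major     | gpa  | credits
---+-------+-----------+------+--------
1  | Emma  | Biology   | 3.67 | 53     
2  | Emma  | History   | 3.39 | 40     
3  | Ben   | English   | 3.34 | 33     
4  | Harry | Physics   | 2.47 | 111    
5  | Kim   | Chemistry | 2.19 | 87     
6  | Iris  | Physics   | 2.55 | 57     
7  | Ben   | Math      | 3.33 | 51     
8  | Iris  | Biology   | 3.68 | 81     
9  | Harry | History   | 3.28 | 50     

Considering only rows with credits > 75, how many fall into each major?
SELECT major, COUNT(*)
FROM students
WHERE credits > 75
GROUP BY major

Note: WHERE filters rows before grouping.

Result:
  Biology: 1
  Chemistry: 1
  Physics: 1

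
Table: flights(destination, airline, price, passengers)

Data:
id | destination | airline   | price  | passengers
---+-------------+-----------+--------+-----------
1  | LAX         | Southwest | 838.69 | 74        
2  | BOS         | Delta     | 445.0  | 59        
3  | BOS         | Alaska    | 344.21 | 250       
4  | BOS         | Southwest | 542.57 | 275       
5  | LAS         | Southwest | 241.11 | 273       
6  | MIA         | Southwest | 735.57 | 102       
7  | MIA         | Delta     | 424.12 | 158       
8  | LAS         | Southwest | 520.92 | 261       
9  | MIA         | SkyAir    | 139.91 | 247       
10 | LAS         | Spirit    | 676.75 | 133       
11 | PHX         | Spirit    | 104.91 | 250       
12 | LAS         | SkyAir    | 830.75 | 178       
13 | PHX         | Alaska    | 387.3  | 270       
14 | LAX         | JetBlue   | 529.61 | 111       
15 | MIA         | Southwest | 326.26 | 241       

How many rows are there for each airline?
SELECT airline, COUNT(*) as count
FROM flights
GROUP BY airline

Result:
  Alaska: 2
  Delta: 2
  JetBlue: 1
  SkyAir: 2
  Southwest: 6
  Spirit: 2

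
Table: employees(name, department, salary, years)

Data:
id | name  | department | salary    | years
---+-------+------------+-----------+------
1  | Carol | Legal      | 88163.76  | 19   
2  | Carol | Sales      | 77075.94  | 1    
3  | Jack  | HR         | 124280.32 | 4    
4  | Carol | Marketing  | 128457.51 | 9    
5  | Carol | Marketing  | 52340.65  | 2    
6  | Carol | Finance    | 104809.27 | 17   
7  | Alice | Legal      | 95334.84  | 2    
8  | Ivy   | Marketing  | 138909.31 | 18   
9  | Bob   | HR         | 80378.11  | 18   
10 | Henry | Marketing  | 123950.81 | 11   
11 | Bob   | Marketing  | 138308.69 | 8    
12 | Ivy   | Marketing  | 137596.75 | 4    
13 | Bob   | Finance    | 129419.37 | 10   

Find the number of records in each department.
SELECT department, COUNT(*) as count
FROM employees
GROUP BY department

Result:
  Finance: 2
  HR: 2
  Legal: 2
  Marketing: 6
  Sales: 1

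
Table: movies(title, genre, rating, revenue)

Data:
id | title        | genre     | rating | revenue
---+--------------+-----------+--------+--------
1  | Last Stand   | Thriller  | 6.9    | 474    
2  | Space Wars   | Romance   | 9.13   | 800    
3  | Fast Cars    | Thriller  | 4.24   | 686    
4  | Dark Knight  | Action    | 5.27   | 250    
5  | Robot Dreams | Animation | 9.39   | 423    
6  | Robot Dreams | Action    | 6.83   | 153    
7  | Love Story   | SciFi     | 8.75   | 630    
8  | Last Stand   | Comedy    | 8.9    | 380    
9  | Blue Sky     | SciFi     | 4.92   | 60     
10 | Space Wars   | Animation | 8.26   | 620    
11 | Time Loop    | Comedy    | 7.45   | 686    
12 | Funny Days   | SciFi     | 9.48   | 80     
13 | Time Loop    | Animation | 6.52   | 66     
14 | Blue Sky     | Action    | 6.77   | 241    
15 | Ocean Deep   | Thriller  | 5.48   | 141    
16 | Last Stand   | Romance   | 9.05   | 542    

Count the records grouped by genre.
SELECT genre, COUNT(*) as count
FROM movies
GROUP BY genre

Result:
  Action: 3
  Animation: 3
  Comedy: 2
  Romance: 2
  SciFi: 3
  Thriller: 3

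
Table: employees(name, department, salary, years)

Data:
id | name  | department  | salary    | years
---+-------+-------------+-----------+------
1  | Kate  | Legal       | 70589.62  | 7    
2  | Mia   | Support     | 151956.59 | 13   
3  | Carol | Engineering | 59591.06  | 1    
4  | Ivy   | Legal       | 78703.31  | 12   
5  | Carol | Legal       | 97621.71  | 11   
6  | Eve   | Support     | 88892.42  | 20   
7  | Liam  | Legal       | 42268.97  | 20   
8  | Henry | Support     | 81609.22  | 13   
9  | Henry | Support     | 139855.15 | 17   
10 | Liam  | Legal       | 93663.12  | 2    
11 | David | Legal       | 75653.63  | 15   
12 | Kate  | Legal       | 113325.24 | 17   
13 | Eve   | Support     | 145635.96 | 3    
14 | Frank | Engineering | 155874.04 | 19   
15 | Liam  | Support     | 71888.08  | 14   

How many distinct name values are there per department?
SELECT department, COUNT(DISTINCT name)
FROM employees
GROUP BY department

Result:
  Engineering: 2 distinct
  Legal: 5 distinct
  Support: 4 distinct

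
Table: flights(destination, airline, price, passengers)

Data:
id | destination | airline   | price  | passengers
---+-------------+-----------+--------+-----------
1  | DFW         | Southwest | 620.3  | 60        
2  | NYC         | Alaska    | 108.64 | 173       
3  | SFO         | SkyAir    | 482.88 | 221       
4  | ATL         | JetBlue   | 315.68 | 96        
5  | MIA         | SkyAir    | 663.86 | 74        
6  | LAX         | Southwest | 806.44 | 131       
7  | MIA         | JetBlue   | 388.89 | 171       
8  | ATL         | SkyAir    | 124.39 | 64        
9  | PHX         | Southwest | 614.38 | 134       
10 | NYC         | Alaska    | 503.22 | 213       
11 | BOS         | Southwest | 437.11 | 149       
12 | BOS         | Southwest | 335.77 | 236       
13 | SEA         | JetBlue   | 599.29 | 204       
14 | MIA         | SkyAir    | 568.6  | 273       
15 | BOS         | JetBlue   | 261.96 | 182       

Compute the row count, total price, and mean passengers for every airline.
SELECT airline,
       COUNT(*) as cnt,
       SUM(price) as total_price,
       AVG(passengers) as avg_passengers
FROM flights
GROUP BY airline

Result:
  Alaska: 2 records, 611.86 total price, 193.00 avg passengers
  JetBlue: 4 records, 1565.82 total price, 163.25 avg passengers
  SkyAir: 4 records, 1839.73 total price, 158.00 avg passengers
  Southwest: 5 records, 2814.00 total price, 142.00 avg passengers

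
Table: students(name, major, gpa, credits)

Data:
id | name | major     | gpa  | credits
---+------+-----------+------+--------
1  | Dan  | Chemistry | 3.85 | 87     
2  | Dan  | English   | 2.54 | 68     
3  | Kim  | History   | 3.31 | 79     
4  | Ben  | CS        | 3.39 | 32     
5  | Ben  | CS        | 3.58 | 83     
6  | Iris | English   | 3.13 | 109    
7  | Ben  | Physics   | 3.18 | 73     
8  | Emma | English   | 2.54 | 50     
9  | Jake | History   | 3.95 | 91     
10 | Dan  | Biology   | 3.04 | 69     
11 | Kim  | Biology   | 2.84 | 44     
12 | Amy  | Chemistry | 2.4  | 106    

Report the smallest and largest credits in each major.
SELECT major, MIN(credits), MAX(credits)
FROM students
GROUP BY major

Result:
  Biology: min=44, max=69
  CS: min=32, max=83
  Chemistry: min=87, max=106
  English: min=50, max=109
  History: min=79, max=91
  Physics: min=73, max=73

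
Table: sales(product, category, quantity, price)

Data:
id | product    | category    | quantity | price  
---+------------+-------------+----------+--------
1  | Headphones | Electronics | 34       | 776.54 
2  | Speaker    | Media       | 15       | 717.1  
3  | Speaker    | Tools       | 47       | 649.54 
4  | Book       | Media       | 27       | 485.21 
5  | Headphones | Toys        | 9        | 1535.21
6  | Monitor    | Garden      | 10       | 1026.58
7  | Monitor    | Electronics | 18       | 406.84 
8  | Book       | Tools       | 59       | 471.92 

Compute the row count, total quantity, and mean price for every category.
SELECT category,
       COUNT(*) as cnt,
       SUM(quantity) as total_quantity,
       AVG(price) as avg_price
FROM sales
GROUP BY category

Result:
  Electronics: 2 records, 52 total quantity, 591.69 avg price
  Garden: 1 records, 10 total quantity, 1026.58 avg price
  Media: 2 records, 42 total quantity, 601.16 avg price
  Tools: 2 records, 106 total quantity, 560.73 avg price
  Toys: 1 records, 9 total quantity, 1535.21 avg price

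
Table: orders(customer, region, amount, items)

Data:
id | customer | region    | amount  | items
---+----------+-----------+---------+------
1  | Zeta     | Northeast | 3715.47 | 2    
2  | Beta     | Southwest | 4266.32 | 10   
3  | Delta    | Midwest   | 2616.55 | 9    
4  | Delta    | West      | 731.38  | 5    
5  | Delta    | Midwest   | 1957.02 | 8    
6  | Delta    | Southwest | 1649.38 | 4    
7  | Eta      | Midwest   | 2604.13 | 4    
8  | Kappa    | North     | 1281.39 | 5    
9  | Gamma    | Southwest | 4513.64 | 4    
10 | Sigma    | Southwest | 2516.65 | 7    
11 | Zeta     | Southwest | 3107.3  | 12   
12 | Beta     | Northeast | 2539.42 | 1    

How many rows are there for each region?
SELECT region, COUNT(*) as count
FROM orders
GROUP BY region

Result:
  Midwest: 3
  North: 1
  Northeast: 2
  Southwest: 5
  West: 1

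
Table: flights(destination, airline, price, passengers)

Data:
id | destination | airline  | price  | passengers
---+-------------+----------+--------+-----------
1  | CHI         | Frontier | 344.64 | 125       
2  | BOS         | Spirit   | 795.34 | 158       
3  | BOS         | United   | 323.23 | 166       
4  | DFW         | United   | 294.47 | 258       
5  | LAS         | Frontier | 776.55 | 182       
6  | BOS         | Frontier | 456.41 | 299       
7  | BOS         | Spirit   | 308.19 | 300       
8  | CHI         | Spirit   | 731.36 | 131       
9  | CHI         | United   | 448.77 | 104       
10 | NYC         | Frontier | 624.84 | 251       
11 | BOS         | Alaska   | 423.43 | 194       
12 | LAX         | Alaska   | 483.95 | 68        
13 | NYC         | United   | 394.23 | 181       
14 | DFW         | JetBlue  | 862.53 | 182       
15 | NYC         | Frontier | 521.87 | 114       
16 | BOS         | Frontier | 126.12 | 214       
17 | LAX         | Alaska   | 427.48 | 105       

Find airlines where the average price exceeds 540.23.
SELECT airline, AVG(price)
FROM flights
GROUP BY airline
HAVING AVG(price) > 540.23

Result:
  JetBlue: avg=862.53
  Spirit: avg=611.63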